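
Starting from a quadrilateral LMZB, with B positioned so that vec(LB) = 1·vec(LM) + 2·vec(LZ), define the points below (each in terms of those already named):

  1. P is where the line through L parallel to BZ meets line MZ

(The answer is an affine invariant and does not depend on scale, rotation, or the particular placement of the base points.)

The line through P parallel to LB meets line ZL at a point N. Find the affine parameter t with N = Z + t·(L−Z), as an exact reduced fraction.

Assign L = (0, 0), M = (1, 0), Z = (0, 1), B = (1, 2) — the answer is frame-independent, so this choice is without loss of generality.
1. P is where the line through L parallel to BZ meets line MZ ⇒ P = (1/2, 1/2)
through P parallel to LB: direction (1, 2); meets ZL at N = (0, -1/2)
N = Z + t·(L−Z) with t = 3/2

t = 3/2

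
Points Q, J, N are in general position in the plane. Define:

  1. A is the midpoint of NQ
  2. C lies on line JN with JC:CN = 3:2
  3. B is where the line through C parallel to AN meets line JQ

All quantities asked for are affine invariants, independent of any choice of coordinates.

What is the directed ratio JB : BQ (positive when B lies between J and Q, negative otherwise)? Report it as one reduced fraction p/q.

JB:BQ = 3/2

Set Q = (0, 0), J = (1, 0), N = (0, 1); any affine frame gives the same invariant.
1. A is the midpoint of NQ ⇒ A = (0, 1/2)
2. C lies on line JN with JC:CN = 3:2 ⇒ C = (2/5, 3/5)
3. B is where the line through C parallel to AN meets line JQ ⇒ B = (2/5, 0)
B = J + t·(Q−J) with t = 3/5, so JB:BQ = t:(1−t) = 3/5:2/5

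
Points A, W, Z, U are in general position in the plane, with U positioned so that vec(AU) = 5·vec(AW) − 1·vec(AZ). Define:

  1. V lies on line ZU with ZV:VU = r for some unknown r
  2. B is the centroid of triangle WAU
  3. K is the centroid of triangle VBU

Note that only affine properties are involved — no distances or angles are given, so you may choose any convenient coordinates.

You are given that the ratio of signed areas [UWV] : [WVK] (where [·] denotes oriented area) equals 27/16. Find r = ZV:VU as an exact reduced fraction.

Set A = (0, 0), W = (1, 0), Z = (0, 1), U = (5, -1); any affine frame gives the same invariant.
1. With ZV:VU = r, write λ = r/(r+1) so V = Z + λ·(U−Z); V is affine-linear in λ
2. B is the centroid of triangle WAU ⇒ B = (2, -1/3)
3. K is the centroid of triangle VBU ⇒ K is an affine combination of earlier points and hence also affine-linear in λ
Every point depending on V is an affine combination of V and λ-independent points, so each such coordinate is linear in λ; the λ² term in each signed area is a multiple of (U−Z)×(U−Z) = 0, so 2·[UWV] and 2·[WVK] are each linear in λ. Evaluating at λ=0 and λ=1:
  2·[UWV] = 3·λ − 3,   2·[WVK] = 10/9·λ − 11/9
So [UWV]:[WVK] = (3·λ − 3) / (10/9·λ − 11/9). Setting this equal to 27/16:
  3·λ − 3 = 27/16·(10/9·λ − 11/9)  ⇒  λ = 5/6
Then r = λ/(1−λ) = (5/6)/(1/6) = 5. Check: with r = 5, V = (25/6, -2/3) and [UWV]:[WVK] = 27/16 as required.

r = 5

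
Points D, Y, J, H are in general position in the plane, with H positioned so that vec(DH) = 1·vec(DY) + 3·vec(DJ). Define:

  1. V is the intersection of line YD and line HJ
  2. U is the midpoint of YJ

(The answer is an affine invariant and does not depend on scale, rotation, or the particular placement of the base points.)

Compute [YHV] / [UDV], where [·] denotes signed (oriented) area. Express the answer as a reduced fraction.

Choose coordinates D = (0, 0), Y = (1, 0), J = (0, 1), H = (1, 3).
1. V is the intersection of line YD and line HJ ⇒ V = (-1/2, 0)
2. U is the midpoint of YJ ⇒ U = (1/2, 1/2)
2·[YHV] = 9/2, 2·[UDV] = -1/4
[YHV]:[UDV] = 9/2:-1/4 = -18

[YHV]:[UDV] = -18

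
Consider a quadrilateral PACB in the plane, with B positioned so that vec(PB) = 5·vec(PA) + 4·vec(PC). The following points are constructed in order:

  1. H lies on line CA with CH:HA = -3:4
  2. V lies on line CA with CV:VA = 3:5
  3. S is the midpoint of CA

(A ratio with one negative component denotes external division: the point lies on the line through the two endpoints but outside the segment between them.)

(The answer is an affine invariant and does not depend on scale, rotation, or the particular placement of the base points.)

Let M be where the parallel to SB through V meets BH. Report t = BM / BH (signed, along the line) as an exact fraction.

Work in coordinates with P = (0, 0), A = (1, 0), C = (0, 1), B = (5, 4).
1. H lies on line CA with CH:HA = -3:4 ⇒ H = (-3, 4)
2. V lies on line CA with CV:VA = 3:5 ⇒ V = (3/8, 5/8)
3. S is the midpoint of CA ⇒ S = (1/2, 1/2)
through V parallel to SB: direction (9/2, 7/2); meets BH at M = (33/7, 4)
M = B + t·(H−B) with t = 1/28

t = 1/28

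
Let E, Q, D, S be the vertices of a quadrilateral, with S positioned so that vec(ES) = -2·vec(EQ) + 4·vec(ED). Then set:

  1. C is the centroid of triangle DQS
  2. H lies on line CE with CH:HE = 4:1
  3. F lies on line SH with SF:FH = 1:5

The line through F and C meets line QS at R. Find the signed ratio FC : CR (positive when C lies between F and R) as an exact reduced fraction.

FC:CR = 19/30

Set E = (0, 0), Q = (1, 0), D = (0, 1), S = (-2, 4); any affine frame gives the same invariant.
1. C is the centroid of triangle DQS ⇒ C = (-1/3, 5/3)
2. H lies on line CE with CH:HE = 4:1 ⇒ H = (-1/15, 1/3)
3. F lies on line SH with SF:FH = 1:5 ⇒ F = (-151/90, 61/18)
line FC meets QS at R = (34/19, -20/19)
C = F + t·(R−F) with t = 19/49, so FC:CR = 19/49:30/49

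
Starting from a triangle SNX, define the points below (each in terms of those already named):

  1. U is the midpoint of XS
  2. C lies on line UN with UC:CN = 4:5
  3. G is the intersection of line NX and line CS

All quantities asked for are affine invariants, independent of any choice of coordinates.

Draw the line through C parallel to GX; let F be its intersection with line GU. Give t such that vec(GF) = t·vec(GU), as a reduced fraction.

Set S = (0, 0), N = (1, 0), X = (0, 1); any affine frame gives the same invariant.
1. U is the midpoint of XS ⇒ U = (0, 1/2)
2. C lies on line UN with UC:CN = 4:5 ⇒ C = (4/9, 5/18)
3. G is the intersection of line NX and line CS ⇒ G = (8/13, 5/13)
through C parallel to GX: direction (-8/13, 8/13); meets GU at F = (32/117, 35/78)
F = G + t·(U−G) with t = 5/9

t = 5/9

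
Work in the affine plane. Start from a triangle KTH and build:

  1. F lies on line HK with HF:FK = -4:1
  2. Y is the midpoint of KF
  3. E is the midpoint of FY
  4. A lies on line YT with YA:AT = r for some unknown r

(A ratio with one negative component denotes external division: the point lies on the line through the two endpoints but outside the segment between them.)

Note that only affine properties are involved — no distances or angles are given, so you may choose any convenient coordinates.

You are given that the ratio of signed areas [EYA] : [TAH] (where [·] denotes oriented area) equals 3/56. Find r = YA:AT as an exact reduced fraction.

r = 3/4

Choose coordinates K = (0, 0), T = (1, 0), H = (0, 1).
1. F lies on line HK with HF:FK = -4:1 ⇒ F = (0, -1/3)
2. Y is the midpoint of KF ⇒ Y = (0, -1/6)
3. E is the midpoint of FY ⇒ E = (0, -1/4)
4. With YA:AT = r, write λ = r/(r+1) so A = Y + λ·(T−Y); A is affine-linear in λ
Every point depending on A is an affine combination of A and λ-independent points, so each such coordinate is linear in λ; the λ² term in each signed area is a multiple of (T−Y)×(T−Y) = 0, so 2·[EYA] and 2·[TAH] are each linear in λ. Evaluating at λ=0 and λ=1:
  2·[EYA] = -1/12·λ,   2·[TAH] = 7/6·λ − 7/6
So [EYA]:[TAH] = (-1/12·λ) / (7/6·λ − 7/6). Setting this equal to 3/56:
  -1/12·λ = 3/56·(7/6·λ − 7/6)  ⇒  λ = 3/7
Then r = λ/(1−λ) = (3/7)/(4/7) = 3/4. Check: with r = 3/4, A = (3/7, -2/21) and [EYA]:[TAH] = 3/56 as required.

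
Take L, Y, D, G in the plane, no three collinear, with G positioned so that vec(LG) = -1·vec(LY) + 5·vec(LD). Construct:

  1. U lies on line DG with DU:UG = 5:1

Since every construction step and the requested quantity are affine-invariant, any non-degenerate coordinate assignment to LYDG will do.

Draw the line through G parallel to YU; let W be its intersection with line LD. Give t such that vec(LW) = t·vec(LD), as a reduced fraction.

Choose coordinates L = (0, 0), Y = (1, 0), D = (0, 1), G = (-1, 5).
1. U lies on line DG with DU:UG = 5:1 ⇒ U = (-5/6, 13/3)
through G parallel to YU: direction (-11/6, 13/3); meets LD at W = (0, 29/11)
W = L + t·(D−L) with t = 29/11

t = 29/11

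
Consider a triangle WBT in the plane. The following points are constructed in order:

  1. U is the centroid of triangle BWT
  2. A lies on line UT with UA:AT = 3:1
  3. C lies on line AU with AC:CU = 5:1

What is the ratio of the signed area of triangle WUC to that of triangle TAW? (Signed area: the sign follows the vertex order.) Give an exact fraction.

Set W = (0, 0), B = (1, 0), T = (0, 1); any affine frame gives the same invariant.
1. U is the centroid of triangle BWT ⇒ U = (1/3, 1/3)
2. A lies on line UT with UA:AT = 3:1 ⇒ A = (1/12, 5/6)
3. C lies on line AU with AC:CU = 5:1 ⇒ C = (7/24, 5/12)
2·[WUC] = 1/24, 2·[TAW] = -1/12
[WUC]:[TAW] = 1/24:-1/12 = -1/2

[WUC]:[TAW] = -1/2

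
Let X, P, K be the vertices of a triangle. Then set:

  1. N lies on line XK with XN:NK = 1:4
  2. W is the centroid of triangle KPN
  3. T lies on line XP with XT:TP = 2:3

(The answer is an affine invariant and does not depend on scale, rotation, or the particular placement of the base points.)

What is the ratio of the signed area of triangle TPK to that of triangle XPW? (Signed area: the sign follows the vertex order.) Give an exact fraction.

[TPK]:[XPW] = 3/2

Assign X = (0, 0), P = (1, 0), K = (0, 1) — the answer is frame-independent, so this choice is without loss of generality.
1. N lies on line XK with XN:NK = 1:4 ⇒ N = (0, 1/5)
2. W is the centroid of triangle KPN ⇒ W = (1/3, 2/5)
3. T lies on line XP with XT:TP = 2:3 ⇒ T = (2/5, 0)
2·[TPK] = 3/5, 2·[XPW] = 2/5
[TPK]:[XPW] = 3/5:2/5 = 3/2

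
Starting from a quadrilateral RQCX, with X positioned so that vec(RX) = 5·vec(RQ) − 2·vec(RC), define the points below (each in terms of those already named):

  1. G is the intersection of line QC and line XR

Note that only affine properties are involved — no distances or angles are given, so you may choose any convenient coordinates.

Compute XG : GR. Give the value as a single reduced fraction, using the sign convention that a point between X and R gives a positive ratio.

Assign R = (0, 0), Q = (1, 0), C = (0, 1), X = (5, -2) — the answer is frame-independent, so this choice is without loss of generality.
1. G is the intersection of line QC and line XR ⇒ G = (5/3, -2/3)
G = X + t·(R−X) with t = 2/3, so XG:GR = t:(1−t) = 2/3:1/3

XG:GR = 2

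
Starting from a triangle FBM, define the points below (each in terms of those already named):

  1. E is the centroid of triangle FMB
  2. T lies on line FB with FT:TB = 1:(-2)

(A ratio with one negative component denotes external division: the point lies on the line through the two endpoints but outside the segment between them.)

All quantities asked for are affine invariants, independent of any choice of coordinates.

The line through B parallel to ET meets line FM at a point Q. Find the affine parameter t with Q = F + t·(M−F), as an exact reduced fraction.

t = -1/4

Set F = (0, 0), B = (1, 0), M = (0, 1); any affine frame gives the same invariant.
1. E is the centroid of triangle FMB ⇒ E = (1/3, 1/3)
2. T lies on line FB with FT:TB = 1:(-2) ⇒ T = (-1, 0)
through B parallel to ET: direction (-4/3, -1/3); meets FM at Q = (0, -1/4)
Q = F + t·(M−F) with t = -1/4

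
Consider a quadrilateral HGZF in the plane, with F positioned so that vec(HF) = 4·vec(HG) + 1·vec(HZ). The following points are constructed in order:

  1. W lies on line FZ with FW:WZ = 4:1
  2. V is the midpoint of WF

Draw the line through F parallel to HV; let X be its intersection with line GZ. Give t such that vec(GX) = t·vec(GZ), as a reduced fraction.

Choose coordinates H = (0, 0), G = (1, 0), Z = (0, 1), F = (4, 1).
1. W lies on line FZ with FW:WZ = 4:1 ⇒ W = (4/5, 1)
2. V is the midpoint of WF ⇒ V = (12/5, 1)
through F parallel to HV: direction (12/5, 1); meets GZ at X = (20/17, -3/17)
X = G + t·(Z−G) with t = -3/17

t = -3/17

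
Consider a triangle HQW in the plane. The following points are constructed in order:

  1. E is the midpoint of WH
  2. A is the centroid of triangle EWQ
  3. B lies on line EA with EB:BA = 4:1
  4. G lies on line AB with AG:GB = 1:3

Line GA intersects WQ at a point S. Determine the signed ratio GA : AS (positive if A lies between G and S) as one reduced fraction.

Set H = (0, 0), Q = (1, 0), W = (0, 1); any affine frame gives the same invariant.
1. E is the midpoint of WH ⇒ E = (0, 1/2)
2. A is the centroid of triangle EWQ ⇒ A = (1/3, 1/2)
3. B lies on line EA with EB:BA = 4:1 ⇒ B = (4/15, 1/2)
4. G lies on line AB with AG:GB = 1:3 ⇒ G = (19/60, 1/2)
line GA meets WQ at S = (1/2, 1/2)
A = G + t·(S−G) with t = 1/11, so GA:AS = 1/11:10/11

GA:AS = 1/10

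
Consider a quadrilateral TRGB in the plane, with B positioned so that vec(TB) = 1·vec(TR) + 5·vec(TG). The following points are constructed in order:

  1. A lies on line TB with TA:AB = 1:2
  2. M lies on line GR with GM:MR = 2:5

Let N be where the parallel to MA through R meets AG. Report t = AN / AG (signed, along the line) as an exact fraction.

Work in coordinates with T = (0, 0), R = (1, 0), G = (0, 1), B = (1, 5).
1. A lies on line TB with TA:AB = 1:2 ⇒ A = (1/3, 5/3)
2. M lies on line GR with GM:MR = 2:5 ⇒ M = (2/7, 5/7)
through R parallel to MA: direction (1/21, 20/21); meets AG at N = (7/6, 10/3)
N = A + t·(G−A) with t = -5/2

t = -5/2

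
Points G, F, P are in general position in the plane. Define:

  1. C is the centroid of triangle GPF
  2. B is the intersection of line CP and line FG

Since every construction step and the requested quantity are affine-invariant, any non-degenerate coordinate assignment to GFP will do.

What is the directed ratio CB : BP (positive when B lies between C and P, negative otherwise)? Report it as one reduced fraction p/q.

CB:BP = -1/3

Work in coordinates with G = (0, 0), F = (1, 0), P = (0, 1).
1. C is the centroid of triangle GPF ⇒ C = (1/3, 1/3)
2. B is the intersection of line CP and line FG ⇒ B = (1/2, 0)
B = C + t·(P−C) with t = -1/2, so CB:BP = t:(1−t) = -1/2:3/2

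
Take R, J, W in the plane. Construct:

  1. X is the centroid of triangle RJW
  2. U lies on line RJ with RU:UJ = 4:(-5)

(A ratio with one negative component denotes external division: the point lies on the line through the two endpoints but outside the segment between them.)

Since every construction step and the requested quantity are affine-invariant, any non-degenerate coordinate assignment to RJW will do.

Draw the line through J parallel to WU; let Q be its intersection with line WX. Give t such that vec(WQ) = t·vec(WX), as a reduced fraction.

t = 5/3

Assign R = (0, 0), J = (1, 0), W = (0, 1) — the answer is frame-independent, so this choice is without loss of generality.
1. X is the centroid of triangle RJW ⇒ X = (1/3, 1/3)
2. U lies on line RJ with RU:UJ = 4:(-5) ⇒ U = (-4, 0)
through J parallel to WU: direction (-4, -1); meets WX at Q = (5/9, -1/9)
Q = W + t·(X−W) with t = 5/3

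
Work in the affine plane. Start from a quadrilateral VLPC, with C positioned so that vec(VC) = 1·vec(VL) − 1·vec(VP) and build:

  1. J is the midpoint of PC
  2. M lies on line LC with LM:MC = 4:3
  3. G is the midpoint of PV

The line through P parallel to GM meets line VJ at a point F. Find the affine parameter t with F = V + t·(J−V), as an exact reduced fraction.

Set V = (0, 0), L = (1, 0), P = (0, 1), C = (1, -1); any affine frame gives the same invariant.
1. J is the midpoint of PC ⇒ J = (1/2, 0)
2. M lies on line LC with LM:MC = 4:3 ⇒ M = (1, -4/7)
3. G is the midpoint of PV ⇒ G = (0, 1/2)
through P parallel to GM: direction (1, -15/14); meets VJ at F = (14/15, 0)
F = V + t·(J−V) with t = 28/15

t = 28/15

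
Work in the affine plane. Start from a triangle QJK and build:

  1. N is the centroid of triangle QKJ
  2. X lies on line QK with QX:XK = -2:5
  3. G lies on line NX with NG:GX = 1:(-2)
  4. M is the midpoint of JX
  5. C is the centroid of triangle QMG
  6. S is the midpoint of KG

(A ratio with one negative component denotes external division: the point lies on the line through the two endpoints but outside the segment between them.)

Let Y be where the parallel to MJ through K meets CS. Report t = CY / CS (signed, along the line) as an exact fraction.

t = 50/47

Set Q = (0, 0), J = (1, 0), K = (0, 1); any affine frame gives the same invariant.
1. N is the centroid of triangle QKJ ⇒ N = (1/3, 1/3)
2. X lies on line QK with QX:XK = -2:5 ⇒ X = (0, -2/3)
3. G lies on line NX with NG:GX = 1:(-2) ⇒ G = (2/3, 4/3)
4. M is the midpoint of JX ⇒ M = (1/2, -1/3)
5. C is the centroid of triangle QMG ⇒ C = (7/18, 1/3)
6. S is the midpoint of KG ⇒ S = (1/3, 7/6)
through K parallel to MJ: direction (1/2, 1/3); meets CS at Y = (31/94, 172/141)
Y = C + t·(S−C) with t = 50/47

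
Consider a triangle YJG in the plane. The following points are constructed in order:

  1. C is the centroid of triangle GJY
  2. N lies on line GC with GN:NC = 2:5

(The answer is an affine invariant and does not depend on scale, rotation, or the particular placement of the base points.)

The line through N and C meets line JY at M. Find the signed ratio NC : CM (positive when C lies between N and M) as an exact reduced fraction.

NC:CM = 10/7

Choose coordinates Y = (0, 0), J = (1, 0), G = (0, 1).
1. C is the centroid of triangle GJY ⇒ C = (1/3, 1/3)
2. N lies on line GC with GN:NC = 2:5 ⇒ N = (2/21, 17/21)
line NC meets JY at M = (1/2, 0)
C = N + t·(M−N) with t = 10/17, so NC:CM = 10/17:7/17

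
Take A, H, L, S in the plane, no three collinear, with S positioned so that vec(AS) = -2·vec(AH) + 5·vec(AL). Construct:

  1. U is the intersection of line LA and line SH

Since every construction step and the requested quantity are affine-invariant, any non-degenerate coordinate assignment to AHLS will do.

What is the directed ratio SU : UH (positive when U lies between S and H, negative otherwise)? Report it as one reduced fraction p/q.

Work in coordinates with A = (0, 0), H = (1, 0), L = (0, 1), S = (-2, 5).
1. U is the intersection of line LA and line SH ⇒ U = (0, 5/3)
U = S + t·(H−S) with t = 2/3, so SU:UH = t:(1−t) = 2/3:1/3

SU:UH = 2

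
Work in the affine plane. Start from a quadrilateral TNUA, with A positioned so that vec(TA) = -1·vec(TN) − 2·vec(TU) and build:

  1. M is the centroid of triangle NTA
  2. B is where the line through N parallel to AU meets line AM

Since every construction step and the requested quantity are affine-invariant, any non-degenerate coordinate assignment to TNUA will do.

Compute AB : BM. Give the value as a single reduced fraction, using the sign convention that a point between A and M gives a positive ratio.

Choose coordinates T = (0, 0), N = (1, 0), U = (0, 1), A = (-1, -2).
1. M is the centroid of triangle NTA ⇒ M = (0, -2/3)
2. B is where the line through N parallel to AU meets line AM ⇒ B = (7/5, 6/5)
B = A + t·(M−A) with t = 12/5, so AB:BM = t:(1−t) = 12/5:-7/5

AB:BM = -12/7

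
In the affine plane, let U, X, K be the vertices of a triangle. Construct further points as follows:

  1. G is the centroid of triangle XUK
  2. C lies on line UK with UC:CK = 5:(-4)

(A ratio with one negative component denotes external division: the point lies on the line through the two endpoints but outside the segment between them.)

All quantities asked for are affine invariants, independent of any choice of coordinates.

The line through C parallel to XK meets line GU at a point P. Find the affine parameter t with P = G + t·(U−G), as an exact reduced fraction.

Choose coordinates U = (0, 0), X = (1, 0), K = (0, 1).
1. G is the centroid of triangle XUK ⇒ G = (1/3, 1/3)
2. C lies on line UK with UC:CK = 5:(-4) ⇒ C = (0, 5)
through C parallel to XK: direction (-1, 1); meets GU at P = (5/2, 5/2)
P = G + t·(U−G) with t = -13/2

t = -13/2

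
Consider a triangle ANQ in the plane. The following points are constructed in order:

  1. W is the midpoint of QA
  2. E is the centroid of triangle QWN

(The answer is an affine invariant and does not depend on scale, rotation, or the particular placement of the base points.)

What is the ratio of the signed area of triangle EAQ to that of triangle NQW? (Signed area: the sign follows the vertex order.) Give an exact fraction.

[EAQ]:[NQW] = -2/3

Assign A = (0, 0), N = (1, 0), Q = (0, 1) — the answer is frame-independent, so this choice is without loss of generality.
1. W is the midpoint of QA ⇒ W = (0, 1/2)
2. E is the centroid of triangle QWN ⇒ E = (1/3, 1/2)
2·[EAQ] = -1/3, 2·[NQW] = 1/2
[EAQ]:[NQW] = -1/3:1/2 = -2/3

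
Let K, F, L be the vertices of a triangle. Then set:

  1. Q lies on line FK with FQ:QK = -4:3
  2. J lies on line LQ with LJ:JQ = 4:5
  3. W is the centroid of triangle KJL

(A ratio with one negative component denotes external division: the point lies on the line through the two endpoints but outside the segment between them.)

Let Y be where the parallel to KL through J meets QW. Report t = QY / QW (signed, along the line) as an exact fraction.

Set K = (0, 0), F = (1, 0), L = (0, 1); any affine frame gives the same invariant.
1. Q lies on line FK with FQ:QK = -4:3 ⇒ Q = (-3, 0)
2. J lies on line LQ with LJ:JQ = 4:5 ⇒ J = (-4/3, 5/9)
3. W is the centroid of triangle KJL ⇒ W = (-4/9, 14/27)
through J parallel to KL: direction (0, 1); meets QW at Y = (-4/3, 70/207)
Y = Q + t·(W−Q) with t = 15/23

t = 15/23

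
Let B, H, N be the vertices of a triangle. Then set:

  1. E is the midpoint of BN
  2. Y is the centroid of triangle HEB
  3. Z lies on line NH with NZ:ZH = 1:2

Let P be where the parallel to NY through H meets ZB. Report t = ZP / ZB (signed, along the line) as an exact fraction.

t = -2/3

Work in coordinates with B = (0, 0), H = (1, 0), N = (0, 1).
1. E is the midpoint of BN ⇒ E = (0, 1/2)
2. Y is the centroid of triangle HEB ⇒ Y = (1/3, 1/6)
3. Z lies on line NH with NZ:ZH = 1:2 ⇒ Z = (1/3, 2/3)
through H parallel to NY: direction (1/3, -5/6); meets ZB at P = (5/9, 10/9)
P = Z + t·(B−Z) with t = -2/3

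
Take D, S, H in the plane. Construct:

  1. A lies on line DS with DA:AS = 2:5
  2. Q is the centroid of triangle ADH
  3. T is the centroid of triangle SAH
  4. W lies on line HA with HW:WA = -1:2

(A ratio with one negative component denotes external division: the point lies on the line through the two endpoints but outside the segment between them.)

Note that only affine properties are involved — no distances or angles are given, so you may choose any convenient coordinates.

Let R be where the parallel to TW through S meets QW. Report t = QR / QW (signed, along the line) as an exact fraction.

t = 16/7

Assign D = (0, 0), S = (1, 0), H = (0, 1) — the answer is frame-independent, so this choice is without loss of generality.
1. A lies on line DS with DA:AS = 2:5 ⇒ A = (2/7, 0)
2. Q is the centroid of triangle ADH ⇒ Q = (2/21, 1/3)
3. T is the centroid of triangle SAH ⇒ T = (3/7, 1/3)
4. W lies on line HA with HW:WA = -1:2 ⇒ W = (-2/7, 2)
through S parallel to TW: direction (-5/7, 5/3); meets QW at R = (-38/49, 29/7)
R = Q + t·(W−Q) with t = 16/7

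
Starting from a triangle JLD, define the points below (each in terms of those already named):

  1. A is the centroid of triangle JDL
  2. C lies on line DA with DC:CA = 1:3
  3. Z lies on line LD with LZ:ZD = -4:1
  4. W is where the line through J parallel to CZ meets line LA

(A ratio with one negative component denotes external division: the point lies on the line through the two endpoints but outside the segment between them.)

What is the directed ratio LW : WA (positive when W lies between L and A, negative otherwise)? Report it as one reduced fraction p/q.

LW:WA = -18/11

Assign J = (0, 0), L = (1, 0), D = (0, 1) — the answer is frame-independent, so this choice is without loss of generality.
1. A is the centroid of triangle JDL ⇒ A = (1/3, 1/3)
2. C lies on line DA with DC:CA = 1:3 ⇒ C = (1/12, 5/6)
3. Z lies on line LD with LZ:ZD = -4:1 ⇒ Z = (-1/3, 4/3)
4. W is where the line through J parallel to CZ meets line LA ⇒ W = (-5/7, 6/7)
W = L + t·(A−L) with t = 18/7, so LW:WA = t:(1−t) = 18/7:-11/7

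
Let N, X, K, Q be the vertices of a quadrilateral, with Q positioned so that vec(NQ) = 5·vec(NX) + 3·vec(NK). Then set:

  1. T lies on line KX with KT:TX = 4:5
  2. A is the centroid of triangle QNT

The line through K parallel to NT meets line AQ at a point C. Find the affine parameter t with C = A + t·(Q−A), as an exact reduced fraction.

Set N = (0, 0), X = (1, 0), K = (0, 1), Q = (5, 3); any affine frame gives the same invariant.
1. T lies on line KX with KT:TX = 4:5 ⇒ T = (4/9, 5/9)
2. A is the centroid of triangle QNT ⇒ A = (49/27, 32/27)
through K parallel to NT: direction (4/9, 5/9); meets AQ at C = (-146/117, -131/234)
C = A + t·(Q−A) with t = -25/26

t = -25/26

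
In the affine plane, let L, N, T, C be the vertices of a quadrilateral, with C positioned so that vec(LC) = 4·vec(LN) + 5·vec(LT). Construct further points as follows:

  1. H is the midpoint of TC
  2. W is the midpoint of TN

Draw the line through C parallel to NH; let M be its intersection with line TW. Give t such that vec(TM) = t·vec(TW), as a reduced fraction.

t = 4

Set L = (0, 0), N = (1, 0), T = (0, 1), C = (4, 5); any affine frame gives the same invariant.
1. H is the midpoint of TC ⇒ H = (2, 3)
2. W is the midpoint of TN ⇒ W = (1/2, 1/2)
through C parallel to NH: direction (1, 3); meets TW at M = (2, -1)
M = T + t·(W−T) with t = 4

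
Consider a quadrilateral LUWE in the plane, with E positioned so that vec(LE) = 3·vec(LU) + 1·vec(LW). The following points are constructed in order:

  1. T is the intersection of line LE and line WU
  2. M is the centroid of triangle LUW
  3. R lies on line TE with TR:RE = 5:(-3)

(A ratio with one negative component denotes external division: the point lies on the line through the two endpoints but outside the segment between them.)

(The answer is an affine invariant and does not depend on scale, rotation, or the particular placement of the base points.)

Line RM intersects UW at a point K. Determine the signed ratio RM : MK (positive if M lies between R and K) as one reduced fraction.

Assign L = (0, 0), U = (1, 0), W = (0, 1), E = (3, 1) — the answer is frame-independent, so this choice is without loss of generality.
1. T is the intersection of line LE and line WU ⇒ T = (3/4, 1/4)
2. M is the centroid of triangle LUW ⇒ M = (1/3, 1/3)
3. R lies on line TE with TR:RE = 5:(-3) ⇒ R = (51/8, 17/8)
line RM meets UW at K = (111/188, 77/188)
M = R + t·(K−R) with t = 47/45, so RM:MK = 47/45:-2/45

RM:MK = -47/2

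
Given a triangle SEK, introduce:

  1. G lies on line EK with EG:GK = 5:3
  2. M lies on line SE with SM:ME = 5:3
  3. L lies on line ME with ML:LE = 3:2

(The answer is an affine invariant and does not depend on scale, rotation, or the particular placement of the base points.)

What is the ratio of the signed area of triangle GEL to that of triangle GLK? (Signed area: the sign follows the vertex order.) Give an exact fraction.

[GEL]:[GLK] = 5/3

Set S = (0, 0), E = (1, 0), K = (0, 1); any affine frame gives the same invariant.
1. G lies on line EK with EG:GK = 5:3 ⇒ G = (3/8, 5/8)
2. M lies on line SE with SM:ME = 5:3 ⇒ M = (5/8, 0)
3. L lies on line ME with ML:LE = 3:2 ⇒ L = (17/20, 0)
2·[GEL] = -3/32, 2·[GLK] = -9/160
[GEL]:[GLK] = -3/32:-9/160 = 5/3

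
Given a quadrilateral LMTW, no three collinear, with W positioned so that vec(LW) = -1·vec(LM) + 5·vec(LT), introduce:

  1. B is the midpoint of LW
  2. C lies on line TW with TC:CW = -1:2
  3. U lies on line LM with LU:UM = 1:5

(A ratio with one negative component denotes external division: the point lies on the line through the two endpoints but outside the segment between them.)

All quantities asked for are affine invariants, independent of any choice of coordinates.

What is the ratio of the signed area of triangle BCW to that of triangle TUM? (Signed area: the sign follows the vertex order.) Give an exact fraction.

[BCW]:[TUM] = 6/5

Set L = (0, 0), M = (1, 0), T = (0, 1), W = (-1, 5); any affine frame gives the same invariant.
1. B is the midpoint of LW ⇒ B = (-1/2, 5/2)
2. C lies on line TW with TC:CW = -1:2 ⇒ C = (1, -3)
3. U lies on line LM with LU:UM = 1:5 ⇒ U = (1/6, 0)
2·[BCW] = 1, 2·[TUM] = 5/6
[BCW]:[TUM] = 1:5/6 = 6/5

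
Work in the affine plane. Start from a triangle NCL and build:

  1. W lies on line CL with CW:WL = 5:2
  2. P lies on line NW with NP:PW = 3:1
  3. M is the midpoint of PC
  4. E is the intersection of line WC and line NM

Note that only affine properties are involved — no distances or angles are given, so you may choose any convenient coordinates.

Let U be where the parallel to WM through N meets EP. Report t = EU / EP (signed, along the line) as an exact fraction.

t = 32/11

Set N = (0, 0), C = (1, 0), L = (0, 1); any affine frame gives the same invariant.
1. W lies on line CL with CW:WL = 5:2 ⇒ W = (2/7, 5/7)
2. P lies on line NW with NP:PW = 3:1 ⇒ P = (3/14, 15/28)
3. M is the midpoint of PC ⇒ M = (17/28, 15/56)
4. E is the intersection of line WC and line NM ⇒ E = (34/49, 15/49)
through N parallel to WM: direction (9/28, -25/56); meets EP at U = (-54/77, 75/77)
U = E + t·(P−E) with t = 32/11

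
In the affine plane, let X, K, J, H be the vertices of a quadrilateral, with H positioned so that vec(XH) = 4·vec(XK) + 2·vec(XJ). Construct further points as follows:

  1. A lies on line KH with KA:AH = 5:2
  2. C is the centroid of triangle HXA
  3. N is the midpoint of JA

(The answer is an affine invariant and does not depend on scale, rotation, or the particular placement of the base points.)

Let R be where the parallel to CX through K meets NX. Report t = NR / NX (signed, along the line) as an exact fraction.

Assign X = (0, 0), K = (1, 0), J = (0, 1), H = (4, 2) — the answer is frame-independent, so this choice is without loss of generality.
1. A lies on line KH with KA:AH = 5:2 ⇒ A = (22/7, 10/7)
2. C is the centroid of triangle HXA ⇒ C = (50/21, 8/7)
3. N is the midpoint of JA ⇒ N = (11/7, 17/14)
through K parallel to CX: direction (-50/21, -8/7); meets NX at R = (-264/161, -204/161)
R = N + t·(X−N) with t = 47/23

t = 47/23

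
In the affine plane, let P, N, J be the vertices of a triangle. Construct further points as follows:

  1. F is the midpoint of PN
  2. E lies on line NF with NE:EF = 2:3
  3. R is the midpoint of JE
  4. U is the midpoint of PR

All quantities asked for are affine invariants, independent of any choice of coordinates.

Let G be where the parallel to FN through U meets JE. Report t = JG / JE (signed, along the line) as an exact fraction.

Work in coordinates with P = (0, 0), N = (1, 0), J = (0, 1).
1. F is the midpoint of PN ⇒ F = (1/2, 0)
2. E lies on line NF with NE:EF = 2:3 ⇒ E = (4/5, 0)
3. R is the midpoint of JE ⇒ R = (2/5, 1/2)
4. U is the midpoint of PR ⇒ U = (1/5, 1/4)
through U parallel to FN: direction (1/2, 0); meets JE at G = (3/5, 1/4)
G = J + t·(E−J) with t = 3/4

t = 3/4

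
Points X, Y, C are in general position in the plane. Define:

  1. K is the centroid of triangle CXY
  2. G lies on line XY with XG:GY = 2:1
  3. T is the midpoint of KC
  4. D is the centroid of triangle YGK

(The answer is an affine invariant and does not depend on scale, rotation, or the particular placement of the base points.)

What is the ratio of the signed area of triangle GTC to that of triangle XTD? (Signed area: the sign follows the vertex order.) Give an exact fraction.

Choose coordinates X = (0, 0), Y = (1, 0), C = (0, 1).
1. K is the centroid of triangle CXY ⇒ K = (1/3, 1/3)
2. G lies on line XY with XG:GY = 2:1 ⇒ G = (2/3, 0)
3. T is the midpoint of KC ⇒ T = (1/6, 2/3)
4. D is the centroid of triangle YGK ⇒ D = (2/3, 1/9)
2·[GTC] = -1/18, 2·[XTD] = -23/54
[GTC]:[XTD] = -1/18:-23/54 = 3/23

[GTC]:[XTD] = 3/23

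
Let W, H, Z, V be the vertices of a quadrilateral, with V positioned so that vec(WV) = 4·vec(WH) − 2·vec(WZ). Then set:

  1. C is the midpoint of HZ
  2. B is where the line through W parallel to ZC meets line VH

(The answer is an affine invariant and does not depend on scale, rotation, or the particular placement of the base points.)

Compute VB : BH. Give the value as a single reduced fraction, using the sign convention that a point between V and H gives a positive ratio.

Set W = (0, 0), H = (1, 0), Z = (0, 1), V = (4, -2); any affine frame gives the same invariant.
1. C is the midpoint of HZ ⇒ C = (1/2, 1/2)
2. B is where the line through W parallel to ZC meets line VH ⇒ B = (-2, 2)
B = V + t·(H−V) with t = 2, so VB:BH = t:(1−t) = 2:-1

VB:BH = -2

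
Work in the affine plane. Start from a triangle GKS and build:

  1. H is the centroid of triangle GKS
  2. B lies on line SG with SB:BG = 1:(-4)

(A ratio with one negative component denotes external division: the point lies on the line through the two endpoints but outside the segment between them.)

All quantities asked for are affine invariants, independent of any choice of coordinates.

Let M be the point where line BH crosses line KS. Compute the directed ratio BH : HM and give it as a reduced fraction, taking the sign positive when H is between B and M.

BH:HM = -2

Choose coordinates G = (0, 0), K = (1, 0), S = (0, 1).
1. H is the centroid of triangle GKS ⇒ H = (1/3, 1/3)
2. B lies on line SG with SB:BG = 1:(-4) ⇒ B = (0, 4/3)
line BH meets KS at M = (1/6, 5/6)
H = B + t·(M−B) with t = 2, so BH:HM = 2:-1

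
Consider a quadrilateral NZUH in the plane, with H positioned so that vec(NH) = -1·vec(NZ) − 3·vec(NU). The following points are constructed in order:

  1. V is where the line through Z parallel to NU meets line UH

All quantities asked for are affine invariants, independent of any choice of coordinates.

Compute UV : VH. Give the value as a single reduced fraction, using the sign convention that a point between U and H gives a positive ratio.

Choose coordinates N = (0, 0), Z = (1, 0), U = (0, 1), H = (-1, -3).
1. V is where the line through Z parallel to NU meets line UH ⇒ V = (1, 5)
V = U + t·(H−U) with t = -1, so UV:VH = t:(1−t) = -1:2

UV:VH = -1/2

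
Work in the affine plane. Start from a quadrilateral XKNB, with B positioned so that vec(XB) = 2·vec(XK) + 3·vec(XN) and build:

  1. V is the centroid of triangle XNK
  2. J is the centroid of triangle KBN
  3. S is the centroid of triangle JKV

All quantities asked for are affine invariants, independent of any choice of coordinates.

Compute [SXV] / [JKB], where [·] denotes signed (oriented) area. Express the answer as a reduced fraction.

Assign X = (0, 0), K = (1, 0), N = (0, 1), B = (2, 3) — the answer is frame-independent, so this choice is without loss of generality.
1. V is the centroid of triangle XNK ⇒ V = (1/3, 1/3)
2. J is the centroid of triangle KBN ⇒ J = (1, 4/3)
3. S is the centroid of triangle JKV ⇒ S = (7/9, 5/9)
2·[SXV] = -2/27, 2·[JKB] = 4/3
[SXV]:[JKB] = -2/27:4/3 = -1/18

[SXV]:[JKB] = -1/18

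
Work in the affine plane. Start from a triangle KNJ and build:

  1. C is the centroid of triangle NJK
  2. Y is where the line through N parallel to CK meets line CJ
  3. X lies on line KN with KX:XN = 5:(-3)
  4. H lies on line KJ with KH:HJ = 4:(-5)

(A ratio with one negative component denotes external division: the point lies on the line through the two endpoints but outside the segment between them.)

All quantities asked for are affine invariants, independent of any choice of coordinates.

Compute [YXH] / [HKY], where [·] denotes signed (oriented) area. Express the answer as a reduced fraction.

Choose coordinates K = (0, 0), N = (1, 0), J = (0, 1).
1. C is the centroid of triangle NJK ⇒ C = (1/3, 1/3)
2. Y is where the line through N parallel to CK meets line CJ ⇒ Y = (2/3, -1/3)
3. X lies on line KN with KX:XN = 5:(-3) ⇒ X = (5/2, 0)
4. H lies on line KJ with KH:HJ = 4:(-5) ⇒ H = (0, -4)
2·[YXH] = -13/2, 2·[HKY] = -8/3
[YXH]:[HKY] = -13/2:-8/3 = 39/16

[YXH]:[HKY] = 39/16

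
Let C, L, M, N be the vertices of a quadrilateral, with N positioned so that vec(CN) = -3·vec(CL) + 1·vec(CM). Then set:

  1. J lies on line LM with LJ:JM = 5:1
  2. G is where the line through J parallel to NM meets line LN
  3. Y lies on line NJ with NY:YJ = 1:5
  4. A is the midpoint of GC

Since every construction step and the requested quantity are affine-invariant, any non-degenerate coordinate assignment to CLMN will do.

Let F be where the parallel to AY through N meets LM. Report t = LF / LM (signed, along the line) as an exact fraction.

t = -11/9

Choose coordinates C = (0, 0), L = (1, 0), M = (0, 1), N = (-3, 1).
1. J lies on line LM with LJ:JM = 5:1 ⇒ J = (1/6, 5/6)
2. G is where the line through J parallel to NM meets line LN ⇒ G = (-7/3, 5/6)
3. Y lies on line NJ with NY:YJ = 1:5 ⇒ Y = (-89/36, 35/36)
4. A is the midpoint of GC ⇒ A = (-7/6, 5/12)
through N parallel to AY: direction (-47/36, 5/9); meets LM at F = (20/9, -11/9)
F = L + t·(M−L) with t = -11/9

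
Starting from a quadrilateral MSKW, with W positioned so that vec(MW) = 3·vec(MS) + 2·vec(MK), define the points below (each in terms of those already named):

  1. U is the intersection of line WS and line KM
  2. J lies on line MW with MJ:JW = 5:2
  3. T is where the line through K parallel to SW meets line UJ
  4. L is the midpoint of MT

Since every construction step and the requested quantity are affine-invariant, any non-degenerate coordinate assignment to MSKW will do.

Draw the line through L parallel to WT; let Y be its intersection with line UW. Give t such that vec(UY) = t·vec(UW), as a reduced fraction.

t = -1/2

Choose coordinates M = (0, 0), S = (1, 0), K = (0, 1), W = (3, 2).
1. U is the intersection of line WS and line KM ⇒ U = (0, -1)
2. J lies on line MW with MJ:JW = 5:2 ⇒ J = (15/7, 10/7)
3. T is where the line through K parallel to SW meets line UJ ⇒ T = (15, 16)
4. L is the midpoint of MT ⇒ L = (15/2, 8)
through L parallel to WT: direction (12, 14); meets UW at Y = (-3/2, -5/2)
Y = U + t·(W−U) with t = -1/2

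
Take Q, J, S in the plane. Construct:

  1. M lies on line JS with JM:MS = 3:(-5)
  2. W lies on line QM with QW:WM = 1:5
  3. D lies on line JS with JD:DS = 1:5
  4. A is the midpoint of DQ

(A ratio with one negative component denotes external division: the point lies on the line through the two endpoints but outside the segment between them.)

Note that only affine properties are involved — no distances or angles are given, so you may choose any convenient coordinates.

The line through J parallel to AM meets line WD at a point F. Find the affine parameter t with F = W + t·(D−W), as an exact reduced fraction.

Set Q = (0, 0), J = (1, 0), S = (0, 1); any affine frame gives the same invariant.
1. M lies on line JS with JM:MS = 3:(-5) ⇒ M = (5/2, -3/2)
2. W lies on line QM with QW:WM = 1:5 ⇒ W = (5/12, -1/4)
3. D lies on line JS with JD:DS = 1:5 ⇒ D = (5/6, 1/6)
4. A is the midpoint of DQ ⇒ A = (5/12, 1/12)
through J parallel to AM: direction (25/12, -19/12); meets WD at F = (107/132, 19/132)
F = W + t·(D−W) with t = 52/55

t = 52/55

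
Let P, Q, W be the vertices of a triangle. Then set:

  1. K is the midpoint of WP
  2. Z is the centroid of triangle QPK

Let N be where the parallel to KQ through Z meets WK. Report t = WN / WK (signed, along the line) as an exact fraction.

Work in coordinates with P = (0, 0), Q = (1, 0), W = (0, 1).
1. K is the midpoint of WP ⇒ K = (0, 1/2)
2. Z is the centroid of triangle QPK ⇒ Z = (1/3, 1/6)
through Z parallel to KQ: direction (1, -1/2); meets WK at N = (0, 1/3)
N = W + t·(K−W) with t = 4/3

t = 4/3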